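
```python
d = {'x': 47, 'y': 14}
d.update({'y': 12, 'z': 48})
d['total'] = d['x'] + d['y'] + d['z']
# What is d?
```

After line 1: d = {'x': 47, 'y': 14}
After line 2 (y overwritten, z added): d = {'x': 47, 'y': 12, 'z': 48}
After line 3 (total = 47 + 12 + 48 = 107): d = {'x': 47, 'y': 12, 'z': 48, 'total': 107}

{'x': 47, 'y': 12, 'z': 48, 'total': 107}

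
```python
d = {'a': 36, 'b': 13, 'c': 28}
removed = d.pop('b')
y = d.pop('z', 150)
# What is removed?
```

After line 1: d = {'a': 36, 'b': 13, 'c': 28}
After line 2 (pop 'b' returns 13): d = {'a': 36, 'c': 28}, removed = 13
After line 3 (pop 'z' missing, returns default 150): d = {'a': 36, 'c': 28}, y = 150

13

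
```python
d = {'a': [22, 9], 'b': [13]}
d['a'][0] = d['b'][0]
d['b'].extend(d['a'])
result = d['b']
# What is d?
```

After line 1: d = {'a': [22, 9], 'b': [13]}
After line 2 (a[0] = b[0] = 13): d = {'a': [13, 9], 'b': [13]}
After line 3 (b.extend(a) appends [13, 9]): d = {'a': [13, 9], 'b': [13, 13, 9]}
After line 4: result = d['b'] = [13, 13, 9]

{'a': [13, 9], 'b': [13, 13, 9]}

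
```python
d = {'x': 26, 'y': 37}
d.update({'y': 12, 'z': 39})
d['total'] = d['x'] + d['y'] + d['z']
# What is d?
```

After line 1: d = {'x': 26, 'y': 37}
After line 2 (y overwritten, z added): d = {'x': 26, 'y': 12, 'z': 39}
After line 3 (total = 26 + 12 + 39 = 77): d = {'x': 26, 'y': 12, 'z': 39, 'total': 77}

{'x': 26, 'y': 12, 'z': 39, 'total': 77}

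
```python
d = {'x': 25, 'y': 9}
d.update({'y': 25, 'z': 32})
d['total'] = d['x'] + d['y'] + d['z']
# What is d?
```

After line 1: d = {'x': 25, 'y': 9}
After line 2 (y overwritten, z added): d = {'x': 25, 'y': 25, 'z': 32}
After line 3 (total = 25 + 25 + 32 = 82): d = {'x': 25, 'y': 25, 'z': 32, 'total': 82}

{'x': 25, 'y': 25, 'z': 32, 'total': 82}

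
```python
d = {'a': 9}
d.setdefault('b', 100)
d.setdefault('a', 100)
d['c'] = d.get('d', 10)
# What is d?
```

After line 1: d = {'a': 9}
After line 2 (setdefault adds 'b'=100): d = {'a': 9, 'b': 100}
After line 3 (setdefault 'a' no-op, already exists): d = {'a': 9, 'b': 100}
After line 4 (get('d', 10) returns default since 'd' not in d): d = {'a': 9, 'b': 100, 'c': 10}

{'a': 9, 'b': 100, 'c': 10}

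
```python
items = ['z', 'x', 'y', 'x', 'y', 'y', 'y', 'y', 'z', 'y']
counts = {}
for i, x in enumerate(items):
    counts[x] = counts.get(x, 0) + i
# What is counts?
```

Initial: counts = {}, items = ['z', 'x', 'y', 'x', 'y', 'y', 'y', 'y', 'z', 'y']
i=0, x='z': counts = {'z': 0}
i=1, x='x': counts = {'z': 0, 'x': 1}
i=2, x='y': counts = {'z': 0, 'x': 1, 'y': 2}
i=3, x='x': counts = {'z': 0, 'x': 4, 'y': 2}
i=4, x='y': counts = {'z': 0, 'x': 4, 'y': 6}
i=5, x='y': counts = {'z': 0, 'x': 4, 'y': 11}
i=6, x='y': counts = {'z': 0, 'x': 4, 'y': 17}
i=7, x='y': counts = {'z': 0, 'x': 4, 'y': 24}
i=8, x='z': counts = {'z': 8, 'x': 4, 'y': 24}
i=9, x='y': counts = {'z': 8, 'x': 4, 'y': 33}

{'z': 8, 'x': 4, 'y': 33}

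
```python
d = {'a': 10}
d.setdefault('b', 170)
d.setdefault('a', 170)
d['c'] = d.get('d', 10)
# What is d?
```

After line 1: d = {'a': 10}
After line 2 (setdefault adds 'b'=170): d = {'a': 10, 'b': 170}
After line 3 (setdefault 'a' no-op, already exists): d = {'a': 10, 'b': 170}
After line 4 (get('d', 10) returns default since 'd' not in d): d = {'a': 10, 'b': 170, 'c': 10}

{'a': 10, 'b': 170, 'c': 10}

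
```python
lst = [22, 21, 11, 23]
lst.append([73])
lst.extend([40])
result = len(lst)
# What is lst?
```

After line 1: lst = [22, 21, 11, 23]
After line 2 (append adds [73] as single element): lst = [22, 21, 11, 23, [73]]
After line 3 (extend unpacks [40], adds 40): lst = [22, 21, 11, 23, [73], 40]
After line 4: result = len(lst) = 6

[22, 21, 11, 23, [73], 40]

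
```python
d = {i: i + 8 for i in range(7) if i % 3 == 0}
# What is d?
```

{0: 8, 3: 11, 6: 14}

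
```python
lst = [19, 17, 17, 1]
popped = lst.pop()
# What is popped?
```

1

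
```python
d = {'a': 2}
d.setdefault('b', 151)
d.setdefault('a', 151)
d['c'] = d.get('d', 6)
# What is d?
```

After line 1: d = {'a': 2}
After line 2 (setdefault adds 'b'=151): d = {'a': 2, 'b': 151}
After line 3 (setdefault 'a' no-op, already exists): d = {'a': 2, 'b': 151}
After line 4 (get('d', 6) returns default since 'd' not in d): d = {'a': 2, 'b': 151, 'c': 6}

{'a': 2, 'b': 151, 'c': 6}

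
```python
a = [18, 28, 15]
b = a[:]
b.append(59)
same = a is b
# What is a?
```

After line 1: a = [18, 28, 15]
After line 2 (b = a[:] is a shallow copy, new object): a = [18, 28, 15], b = [18, 28, 15]
After line 3 (append only mutates b): a = [18, 28, 15], b = [18, 28, 15, 59]
After line 4 (same = a is b; different objects -> False): same = False

[18, 28, 15]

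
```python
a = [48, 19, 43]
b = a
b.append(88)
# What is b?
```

After line 1: a = [48, 19, 43]
After line 2 (b = a is an alias, same object): a = [48, 19, 43], b = [48, 19, 43]
After line 3 (b.append mutates the shared list): a = [48, 19, 43, 88], b = [48, 19, 43, 88]

[48, 19, 43, 88]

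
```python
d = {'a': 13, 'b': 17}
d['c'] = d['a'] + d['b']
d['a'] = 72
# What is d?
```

After line 1: d = {'a': 13, 'b': 17}
After line 2 (d['c'] = 13 + 17): d = {'a': 13, 'b': 17, 'c': 30}
After line 3: d = {'a': 72, 'b': 17, 'c': 30}

{'a': 72, 'b': 17, 'c': 30}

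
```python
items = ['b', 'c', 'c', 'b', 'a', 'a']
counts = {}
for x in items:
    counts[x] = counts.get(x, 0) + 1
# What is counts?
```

Initial: counts = {}, items = ['b', 'c', 'c', 'b', 'a', 'a']
See 'b': counts = {'b': 1}
See 'c': counts = {'b': 1, 'c': 1}
See 'c': counts = {'b': 1, 'c': 2}
See 'b': counts = {'b': 2, 'c': 2}
See 'a': counts = {'b': 2, 'c': 2, 'a': 1}
See 'a': counts = {'b': 2, 'c': 2, 'a': 2}

{'b': 2, 'c': 2, 'a': 2}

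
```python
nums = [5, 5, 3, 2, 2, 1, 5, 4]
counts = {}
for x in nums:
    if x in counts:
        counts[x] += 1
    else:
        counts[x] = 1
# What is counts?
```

Initial: counts = {}, nums = [5, 5, 3, 2, 2, 1, 5, 4]
See 5: counts = {5: 1}
See 5: counts = {5: 2}
See 3: counts = {5: 2, 3: 1}
See 2: counts = {5: 2, 3: 1, 2: 1}
See 2: counts = {5: 2, 3: 1, 2: 2}
See 1: counts = {5: 2, 3: 1, 2: 2, 1: 1}
See 5: counts = {5: 3, 3: 1, 2: 2, 1: 1}
See 4: counts = {5: 3, 3: 1, 2: 2, 1: 1, 4: 1}

{5: 3, 3: 1, 2: 2, 1: 1, 4: 1}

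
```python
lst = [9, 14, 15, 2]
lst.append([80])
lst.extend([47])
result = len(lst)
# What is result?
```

After line 1: lst = [9, 14, 15, 2]
After line 2 (append adds [80] as single element): lst = [9, 14, 15, 2, [80]]
After line 3 (extend unpacks [47], adds 47): lst = [9, 14, 15, 2, [80], 47]
After line 4: result = len(lst) = 6

6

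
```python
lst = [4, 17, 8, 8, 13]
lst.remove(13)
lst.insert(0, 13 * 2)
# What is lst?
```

After line 1: lst = [4, 17, 8, 8, 13]
After line 2 (remove first 13): lst = [4, 17, 8, 8]
After line 3 (insert 26 at index 0): lst = [26, 4, 17, 8, 8]

[26, 4, 17, 8, 8]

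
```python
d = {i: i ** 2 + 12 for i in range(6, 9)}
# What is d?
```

{6: 48, 7: 61, 8: 76}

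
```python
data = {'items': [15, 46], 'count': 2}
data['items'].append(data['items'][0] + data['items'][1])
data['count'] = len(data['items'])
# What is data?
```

After line 1: data = {'items': [15, 46], 'count': 2}
After line 2 (append 15 + 46 = 61): data = {'items': [15, 46, 61], 'count': 2}
After line 3 (count = len(items) = 3): data = {'items': [15, 46, 61], 'count': 3}

{'items': [15, 46, 61], 'count': 3}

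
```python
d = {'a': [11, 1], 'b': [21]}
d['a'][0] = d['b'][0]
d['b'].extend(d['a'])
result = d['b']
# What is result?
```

After line 1: d = {'a': [11, 1], 'b': [21]}
After line 2 (a[0] = b[0] = 21): d = {'a': [21, 1], 'b': [21]}
After line 3 (b.extend(a) appends [21, 1]): d = {'a': [21, 1], 'b': [21, 21, 1]}
After line 4: result = d['b'] = [21, 21, 1]

[21, 21, 1]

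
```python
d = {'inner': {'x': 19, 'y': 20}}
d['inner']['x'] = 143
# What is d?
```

After line 1: d = {'inner': {'x': 19, 'y': 20}}
After line 2 (inner x overwritten): d = {'inner': {'x': 143, 'y': 20}}

{'inner': {'x': 143, 'y': 20}}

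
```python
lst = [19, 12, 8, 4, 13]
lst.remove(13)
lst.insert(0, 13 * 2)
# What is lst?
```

After line 1: lst = [19, 12, 8, 4, 13]
After line 2 (remove first 13): lst = [19, 12, 8, 4]
After line 3 (insert 26 at index 0): lst = [26, 19, 12, 8, 4]

[26, 19, 12, 8, 4]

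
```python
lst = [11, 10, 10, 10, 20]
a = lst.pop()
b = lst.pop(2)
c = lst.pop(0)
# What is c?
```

After line 1: lst = [11, 10, 10, 10, 20]
After line 2 (pop() -> a = 20): lst = [11, 10, 10, 10]
After line 3 (pop(2) -> b = 10): lst = [11, 10, 10]
After line 4 (pop(0) -> c = 11): lst = [10, 10]

11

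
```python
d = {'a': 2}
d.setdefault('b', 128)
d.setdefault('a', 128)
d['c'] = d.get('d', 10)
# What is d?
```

After line 1: d = {'a': 2}
After line 2 (setdefault adds 'b'=128): d = {'a': 2, 'b': 128}
After line 3 (setdefault 'a' no-op, already exists): d = {'a': 2, 'b': 128}
After line 4 (get('d', 10) returns default since 'd' not in d): d = {'a': 2, 'b': 128, 'c': 10}

{'a': 2, 'b': 128, 'c': 10}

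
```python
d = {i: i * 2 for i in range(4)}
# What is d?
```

{0: 0, 1: 2, 2: 4, 3: 6}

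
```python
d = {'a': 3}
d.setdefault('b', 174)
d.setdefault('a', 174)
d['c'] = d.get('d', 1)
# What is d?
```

After line 1: d = {'a': 3}
After line 2 (setdefault adds 'b'=174): d = {'a': 3, 'b': 174}
After line 3 (setdefault 'a' no-op, already exists): d = {'a': 3, 'b': 174}
After line 4 (get('d', 1) returns default since 'd' not in d): d = {'a': 3, 'b': 174, 'c': 1}

{'a': 3, 'b': 174, 'c': 1}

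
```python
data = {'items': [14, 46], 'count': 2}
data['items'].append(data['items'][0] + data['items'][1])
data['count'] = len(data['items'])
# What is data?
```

After line 1: data = {'items': [14, 46], 'count': 2}
After line 2 (append 14 + 46 = 60): data = {'items': [14, 46, 60], 'count': 2}
After line 3 (count = len(items) = 3): data = {'items': [14, 46, 60], 'count': 3}

{'items': [14, 46, 60], 'count': 3}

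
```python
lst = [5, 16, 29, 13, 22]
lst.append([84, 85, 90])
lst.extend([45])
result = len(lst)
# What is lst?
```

After line 1: lst = [5, 16, 29, 13, 22]
After line 2 (append adds [84, 85, 90] as single element): lst = [5, 16, 29, 13, 22, [84, 85, 90]]
After line 3 (extend unpacks [45], adds 45): lst = [5, 16, 29, 13, 22, [84, 85, 90], 45]
After line 4: result = len(lst) = 7

[5, 16, 29, 13, 22, [84, 85, 90], 45]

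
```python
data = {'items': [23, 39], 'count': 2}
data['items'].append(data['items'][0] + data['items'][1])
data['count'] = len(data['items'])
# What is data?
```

After line 1: data = {'items': [23, 39], 'count': 2}
After line 2 (append 23 + 39 = 62): data = {'items': [23, 39, 62], 'count': 2}
After line 3 (count = len(items) = 3): data = {'items': [23, 39, 62], 'count': 3}

{'items': [23, 39, 62], 'count': 3}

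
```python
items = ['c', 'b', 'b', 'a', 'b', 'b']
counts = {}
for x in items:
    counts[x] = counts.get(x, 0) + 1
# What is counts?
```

Initial: counts = {}, items = ['c', 'b', 'b', 'a', 'b', 'b']
See 'c': counts = {'c': 1}
See 'b': counts = {'c': 1, 'b': 1}
See 'b': counts = {'c': 1, 'b': 2}
See 'a': counts = {'c': 1, 'b': 2, 'a': 1}
See 'b': counts = {'c': 1, 'b': 3, 'a': 1}
See 'b': counts = {'c': 1, 'b': 4, 'a': 1}

{'c': 1, 'b': 4, 'a': 1}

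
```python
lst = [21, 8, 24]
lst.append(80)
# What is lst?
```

[21, 8, 24, 80]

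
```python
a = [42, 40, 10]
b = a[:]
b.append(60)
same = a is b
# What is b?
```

After line 1: a = [42, 40, 10]
After line 2 (b = a[:] is a shallow copy, new object): a = [42, 40, 10], b = [42, 40, 10]
After line 3 (append only mutates b): a = [42, 40, 10], b = [42, 40, 10, 60]
After line 4 (same = a is b; different objects -> False): same = False

[42, 40, 10, 60]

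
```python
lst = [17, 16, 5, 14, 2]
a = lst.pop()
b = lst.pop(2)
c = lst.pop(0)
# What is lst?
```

After line 1: lst = [17, 16, 5, 14, 2]
After line 2 (pop() -> a = 2): lst = [17, 16, 5, 14]
After line 3 (pop(2) -> b = 5): lst = [17, 16, 14]
After line 4 (pop(0) -> c = 17): lst = [16, 14]

[16, 14]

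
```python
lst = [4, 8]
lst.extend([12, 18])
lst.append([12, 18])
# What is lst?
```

After line 1: lst = [4, 8]
After line 2 (extend unpacks [12, 18]): lst = [4, 8, 12, 18]
After line 3 (append adds [12, 18] as single element): lst = [4, 8, 12, 18, [12, 18]]

[4, 8, 12, 18, [12, 18]]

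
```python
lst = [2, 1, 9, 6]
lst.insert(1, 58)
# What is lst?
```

[2, 58, 1, 9, 6]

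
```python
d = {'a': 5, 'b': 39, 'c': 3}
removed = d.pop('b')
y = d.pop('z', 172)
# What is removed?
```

After line 1: d = {'a': 5, 'b': 39, 'c': 3}
After line 2 (pop 'b' returns 39): d = {'a': 5, 'c': 3}, removed = 39
After line 3 (pop 'z' missing, returns default 172): d = {'a': 5, 'c': 3}, y = 172

39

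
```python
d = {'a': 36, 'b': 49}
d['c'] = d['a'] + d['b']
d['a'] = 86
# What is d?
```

After line 1: d = {'a': 36, 'b': 49}
After line 2 (d['c'] = 36 + 49): d = {'a': 36, 'b': 49, 'c': 85}
After line 3: d = {'a': 86, 'b': 49, 'c': 85}

{'a': 86, 'b': 49, 'c': 85}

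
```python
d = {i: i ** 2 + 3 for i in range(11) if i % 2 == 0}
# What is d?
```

{0: 3, 2: 7, 4: 19, 6: 39, 8: 67, 10: 103}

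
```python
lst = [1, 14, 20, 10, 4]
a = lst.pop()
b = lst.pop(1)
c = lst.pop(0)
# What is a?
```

After line 1: lst = [1, 14, 20, 10, 4]
After line 2 (pop() -> a = 4): lst = [1, 14, 20, 10]
After line 3 (pop(1) -> b = 14): lst = [1, 20, 10]
After line 4 (pop(0) -> c = 1): lst = [20, 10]

4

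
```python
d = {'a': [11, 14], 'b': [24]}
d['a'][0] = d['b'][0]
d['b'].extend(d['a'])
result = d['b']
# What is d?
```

After line 1: d = {'a': [11, 14], 'b': [24]}
After line 2 (a[0] = b[0] = 24): d = {'a': [24, 14], 'b': [24]}
After line 3 (b.extend(a) appends [24, 14]): d = {'a': [24, 14], 'b': [24, 24, 14]}
After line 4: result = d['b'] = [24, 24, 14]

{'a': [24, 14], 'b': [24, 24, 14]}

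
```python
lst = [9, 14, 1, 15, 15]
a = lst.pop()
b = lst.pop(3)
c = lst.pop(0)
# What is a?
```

After line 1: lst = [9, 14, 1, 15, 15]
After line 2 (pop() -> a = 15): lst = [9, 14, 1, 15]
After line 3 (pop(3) -> b = 15): lst = [9, 14, 1]
After line 4 (pop(0) -> c = 9): lst = [14, 1]

15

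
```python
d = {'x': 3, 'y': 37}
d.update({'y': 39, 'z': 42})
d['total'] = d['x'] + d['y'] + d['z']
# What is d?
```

After line 1: d = {'x': 3, 'y': 37}
After line 2 (y overwritten, z added): d = {'x': 3, 'y': 39, 'z': 42}
After line 3 (total = 3 + 39 + 42 = 84): d = {'x': 3, 'y': 39, 'z': 42, 'total': 84}

{'x': 3, 'y': 39, 'z': 42, 'total': 84}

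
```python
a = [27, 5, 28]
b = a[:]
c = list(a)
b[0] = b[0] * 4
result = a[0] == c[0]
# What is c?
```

After line 1: a = [27, 5, 28]
After line 2 (b = a[:], copy): a = [27, 5, 28], b = [27, 5, 28]
After line 3 (c = list(a) is a copy, new object): c = [27, 5, 28]
After line 4 (b[0] = 27 * 4 = 108; only b mutates (copy)): a = [27, 5, 28], b = [108, 5, 28], c = [27, 5, 28]
After line 5 (a[0] = 27, c[0] = 27; result = True)

[27, 5, 28]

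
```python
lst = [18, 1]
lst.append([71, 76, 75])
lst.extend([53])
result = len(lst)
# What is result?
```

After line 1: lst = [18, 1]
After line 2 (append adds [71, 76, 75] as single element): lst = [18, 1, [71, 76, 75]]
After line 3 (extend unpacks [53], adds 53): lst = [18, 1, [71, 76, 75], 53]
After line 4: result = len(lst) = 4

4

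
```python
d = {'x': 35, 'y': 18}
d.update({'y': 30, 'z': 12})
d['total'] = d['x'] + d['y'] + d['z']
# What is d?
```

After line 1: d = {'x': 35, 'y': 18}
After line 2 (y overwritten, z added): d = {'x': 35, 'y': 30, 'z': 12}
After line 3 (total = 35 + 30 + 12 = 77): d = {'x': 35, 'y': 30, 'z': 12, 'total': 77}

{'x': 35, 'y': 30, 'z': 12, 'total': 77}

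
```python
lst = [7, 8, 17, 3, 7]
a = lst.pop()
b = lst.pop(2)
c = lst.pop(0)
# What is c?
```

After line 1: lst = [7, 8, 17, 3, 7]
After line 2 (pop() -> a = 7): lst = [7, 8, 17, 3]
After line 3 (pop(2) -> b = 17): lst = [7, 8, 3]
After line 4 (pop(0) -> c = 7): lst = [8, 3]

7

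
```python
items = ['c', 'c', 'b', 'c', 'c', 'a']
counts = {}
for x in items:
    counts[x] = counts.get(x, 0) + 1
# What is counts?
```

Initial: counts = {}, items = ['c', 'c', 'b', 'c', 'c', 'a']
See 'c': counts = {'c': 1}
See 'c': counts = {'c': 2}
See 'b': counts = {'c': 2, 'b': 1}
See 'c': counts = {'c': 3, 'b': 1}
See 'c': counts = {'c': 4, 'b': 1}
See 'a': counts = {'c': 4, 'b': 1, 'a': 1}

{'c': 4, 'b': 1, 'a': 1}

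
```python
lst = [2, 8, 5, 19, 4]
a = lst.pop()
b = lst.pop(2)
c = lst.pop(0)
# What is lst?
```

After line 1: lst = [2, 8, 5, 19, 4]
After line 2 (pop() -> a = 4): lst = [2, 8, 5, 19]
After line 3 (pop(2) -> b = 5): lst = [2, 8, 19]
After line 4 (pop(0) -> c = 2): lst = [8, 19]

[8, 19]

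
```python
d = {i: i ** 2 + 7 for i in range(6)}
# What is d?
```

{0: 7, 1: 8, 2: 11, 3: 16, 4: 23, 5: 32}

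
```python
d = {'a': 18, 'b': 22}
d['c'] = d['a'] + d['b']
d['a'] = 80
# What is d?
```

After line 1: d = {'a': 18, 'b': 22}
After line 2 (d['c'] = 18 + 22): d = {'a': 18, 'b': 22, 'c': 40}
After line 3: d = {'a': 80, 'b': 22, 'c': 40}

{'a': 80, 'b': 22, 'c': 40}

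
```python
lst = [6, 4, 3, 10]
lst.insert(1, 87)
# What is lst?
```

[6, 87, 4, 3, 10]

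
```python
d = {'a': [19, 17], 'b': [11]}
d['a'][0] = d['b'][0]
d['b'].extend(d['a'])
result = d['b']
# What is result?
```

After line 1: d = {'a': [19, 17], 'b': [11]}
After line 2 (a[0] = b[0] = 11): d = {'a': [11, 17], 'b': [11]}
After line 3 (b.extend(a) appends [11, 17]): d = {'a': [11, 17], 'b': [11, 11, 17]}
After line 4: result = d['b'] = [11, 11, 17]

[11, 11, 17]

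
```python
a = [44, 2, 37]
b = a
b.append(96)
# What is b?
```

After line 1: a = [44, 2, 37]
After line 2 (b = a is an alias, same object): a = [44, 2, 37], b = [44, 2, 37]
After line 3 (b.append mutates the shared list): a = [44, 2, 37, 96], b = [44, 2, 37, 96]

[44, 2, 37, 96]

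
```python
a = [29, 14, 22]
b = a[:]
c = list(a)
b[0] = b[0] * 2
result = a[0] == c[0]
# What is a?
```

After line 1: a = [29, 14, 22]
After line 2 (b = a[:], copy): a = [29, 14, 22], b = [29, 14, 22]
After line 3 (c = list(a) is a copy, new object): c = [29, 14, 22]
After line 4 (b[0] = 29 * 2 = 58; only b mutates (copy)): a = [29, 14, 22], b = [58, 14, 22], c = [29, 14, 22]
After line 5 (a[0] = 29, c[0] = 29; result = True)

[29, 14, 22]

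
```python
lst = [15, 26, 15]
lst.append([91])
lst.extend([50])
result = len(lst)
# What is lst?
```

After line 1: lst = [15, 26, 15]
After line 2 (append adds [91] as single element): lst = [15, 26, 15, [91]]
After line 3 (extend unpacks [50], adds 50): lst = [15, 26, 15, [91], 50]
After line 4: result = len(lst) = 5

[15, 26, 15, [91], 50]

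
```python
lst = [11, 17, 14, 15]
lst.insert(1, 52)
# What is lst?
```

[11, 52, 17, 14, 15]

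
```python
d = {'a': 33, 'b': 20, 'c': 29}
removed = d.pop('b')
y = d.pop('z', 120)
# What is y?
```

After line 1: d = {'a': 33, 'b': 20, 'c': 29}
After line 2 (pop 'b' returns 20): d = {'a': 33, 'c': 29}, removed = 20
After line 3 (pop 'z' missing, returns default 120): d = {'a': 33, 'c': 29}, y = 120

120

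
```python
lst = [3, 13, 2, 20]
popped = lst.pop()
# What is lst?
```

[3, 13, 2]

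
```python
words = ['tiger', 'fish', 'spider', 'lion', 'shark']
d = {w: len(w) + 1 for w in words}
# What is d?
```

{'tiger': 6, 'fish': 5, 'spider': 7, 'lion': 5, 'shark': 6}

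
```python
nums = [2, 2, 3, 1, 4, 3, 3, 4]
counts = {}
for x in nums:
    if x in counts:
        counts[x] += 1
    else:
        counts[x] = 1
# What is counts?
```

Initial: counts = {}, nums = [2, 2, 3, 1, 4, 3, 3, 4]
See 2: counts = {2: 1}
See 2: counts = {2: 2}
See 3: counts = {2: 2, 3: 1}
See 1: counts = {2: 2, 3: 1, 1: 1}
See 4: counts = {2: 2, 3: 1, 1: 1, 4: 1}
See 3: counts = {2: 2, 3: 2, 1: 1, 4: 1}
See 3: counts = {2: 2, 3: 3, 1: 1, 4: 1}
See 4: counts = {2: 2, 3: 3, 1: 1, 4: 2}

{2: 2, 3: 3, 1: 1, 4: 2}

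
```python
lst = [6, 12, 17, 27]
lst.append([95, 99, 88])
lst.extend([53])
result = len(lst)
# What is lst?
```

After line 1: lst = [6, 12, 17, 27]
After line 2 (append adds [95, 99, 88] as single element): lst = [6, 12, 17, 27, [95, 99, 88]]
After line 3 (extend unpacks [53], adds 53): lst = [6, 12, 17, 27, [95, 99, 88], 53]
After line 4: result = len(lst) = 6

[6, 12, 17, 27, [95, 99, 88], 53]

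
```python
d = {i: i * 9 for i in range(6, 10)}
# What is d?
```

{6: 54, 7: 63, 8: 72, 9: 81}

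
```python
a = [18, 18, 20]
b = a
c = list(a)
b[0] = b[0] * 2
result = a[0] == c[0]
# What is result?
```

After line 1: a = [18, 18, 20]
After line 2 (b = a, alias): a = [18, 18, 20], b = [18, 18, 20]
After line 3 (c = list(a) is a copy, new object): c = [18, 18, 20]
After line 4 (b[0] = 18 * 2 = 36; mutates shared a/b): a = b = [36, 18, 20], c = [18, 18, 20]
After line 5 (a[0] = 36, c[0] = 18; result = False)

False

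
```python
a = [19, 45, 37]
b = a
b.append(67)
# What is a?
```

After line 1: a = [19, 45, 37]
After line 2 (b = a is an alias, same object): a = [19, 45, 37], b = [19, 45, 37]
After line 3 (b.append mutates the shared list): a = [19, 45, 37, 67], b = [19, 45, 37, 67]

[19, 45, 37, 67]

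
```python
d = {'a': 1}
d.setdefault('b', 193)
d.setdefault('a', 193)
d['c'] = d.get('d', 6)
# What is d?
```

After line 1: d = {'a': 1}
After line 2 (setdefault adds 'b'=193): d = {'a': 1, 'b': 193}
After line 3 (setdefault 'a' no-op, already exists): d = {'a': 1, 'b': 193}
After line 4 (get('d', 6) returns default since 'd' not in d): d = {'a': 1, 'b': 193, 'c': 6}

{'a': 1, 'b': 193, 'c': 6}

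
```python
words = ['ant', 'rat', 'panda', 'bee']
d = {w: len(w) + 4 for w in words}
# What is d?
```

{'ant': 7, 'rat': 7, 'panda': 9, 'bee': 7}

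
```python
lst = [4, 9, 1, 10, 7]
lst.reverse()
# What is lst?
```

[7, 10, 1, 9, 4]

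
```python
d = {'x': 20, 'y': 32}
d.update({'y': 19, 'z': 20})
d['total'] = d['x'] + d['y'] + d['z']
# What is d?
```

After line 1: d = {'x': 20, 'y': 32}
After line 2 (y overwritten, z added): d = {'x': 20, 'y': 19, 'z': 20}
After line 3 (total = 20 + 19 + 20 = 59): d = {'x': 20, 'y': 19, 'z': 20, 'total': 59}

{'x': 20, 'y': 19, 'z': 20, 'total': 59}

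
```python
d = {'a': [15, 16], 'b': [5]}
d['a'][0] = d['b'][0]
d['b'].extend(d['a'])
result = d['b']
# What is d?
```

After line 1: d = {'a': [15, 16], 'b': [5]}
After line 2 (a[0] = b[0] = 5): d = {'a': [5, 16], 'b': [5]}
After line 3 (b.extend(a) appends [5, 16]): d = {'a': [5, 16], 'b': [5, 5, 16]}
After line 4: result = d['b'] = [5, 5, 16]

{'a': [5, 16], 'b': [5, 5, 16]}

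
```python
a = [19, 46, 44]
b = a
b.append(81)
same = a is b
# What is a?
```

After line 1: a = [19, 46, 44]
After line 2 (b = a is an alias, same object): a = [19, 46, 44], b = [19, 46, 44]
After line 3 (b.append mutates the shared list): a = [19, 46, 44, 81], b = [19, 46, 44, 81]
After line 4 (same = a is b; same object -> True): same = True

[19, 46, 44, 81]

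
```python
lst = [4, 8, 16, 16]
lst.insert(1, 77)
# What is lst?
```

[4, 77, 8, 16, 16]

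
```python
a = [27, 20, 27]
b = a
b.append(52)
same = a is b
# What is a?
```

After line 1: a = [27, 20, 27]
After line 2 (b = a is an alias, same object): a = [27, 20, 27], b = [27, 20, 27]
After line 3 (b.append mutates the shared list): a = [27, 20, 27, 52], b = [27, 20, 27, 52]
After line 4 (same = a is b; same object -> True): same = True

[27, 20, 27, 52]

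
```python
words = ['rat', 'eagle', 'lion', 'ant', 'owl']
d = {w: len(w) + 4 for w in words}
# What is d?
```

{'rat': 7, 'eagle': 9, 'lion': 8, 'ant': 7, 'owl': 7}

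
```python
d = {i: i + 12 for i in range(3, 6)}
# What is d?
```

{3: 15, 4: 16, 5: 17}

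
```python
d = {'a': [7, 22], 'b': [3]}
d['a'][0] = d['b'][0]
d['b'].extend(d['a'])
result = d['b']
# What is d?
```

After line 1: d = {'a': [7, 22], 'b': [3]}
After line 2 (a[0] = b[0] = 3): d = {'a': [3, 22], 'b': [3]}
After line 3 (b.extend(a) appends [3, 22]): d = {'a': [3, 22], 'b': [3, 3, 22]}
After line 4: result = d['b'] = [3, 3, 22]

{'a': [3, 22], 'b': [3, 3, 22]}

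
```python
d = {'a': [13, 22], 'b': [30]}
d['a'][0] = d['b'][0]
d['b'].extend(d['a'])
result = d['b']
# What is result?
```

After line 1: d = {'a': [13, 22], 'b': [30]}
After line 2 (a[0] = b[0] = 30): d = {'a': [30, 22], 'b': [30]}
After line 3 (b.extend(a) appends [30, 22]): d = {'a': [30, 22], 'b': [30, 30, 22]}
After line 4: result = d['b'] = [30, 30, 22]

[30, 30, 22]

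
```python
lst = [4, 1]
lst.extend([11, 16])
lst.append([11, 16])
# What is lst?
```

After line 1: lst = [4, 1]
After line 2 (extend unpacks [11, 16]): lst = [4, 1, 11, 16]
After line 3 (append adds [11, 16] as single element): lst = [4, 1, 11, 16, [11, 16]]

[4, 1, 11, 16, [11, 16]]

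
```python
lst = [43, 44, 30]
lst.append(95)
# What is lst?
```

[43, 44, 30, 95]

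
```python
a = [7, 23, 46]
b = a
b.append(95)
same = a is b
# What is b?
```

After line 1: a = [7, 23, 46]
After line 2 (b = a is an alias, same object): a = [7, 23, 46], b = [7, 23, 46]
After line 3 (b.append mutates the shared list): a = [7, 23, 46, 95], b = [7, 23, 46, 95]
After line 4 (same = a is b; same object -> True): same = True

[7, 23, 46, 95]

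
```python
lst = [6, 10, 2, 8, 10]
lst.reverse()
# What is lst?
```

[10, 8, 2, 10, 6]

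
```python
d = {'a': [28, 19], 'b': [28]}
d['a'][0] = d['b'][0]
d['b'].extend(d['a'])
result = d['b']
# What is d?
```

After line 1: d = {'a': [28, 19], 'b': [28]}
After line 2 (a[0] = b[0] = 28): d = {'a': [28, 19], 'b': [28]}
After line 3 (b.extend(a) appends [28, 19]): d = {'a': [28, 19], 'b': [28, 28, 19]}
After line 4: result = d['b'] = [28, 28, 19]

{'a': [28, 19], 'b': [28, 28, 19]}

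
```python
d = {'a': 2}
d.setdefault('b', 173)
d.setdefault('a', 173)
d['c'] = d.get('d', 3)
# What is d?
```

After line 1: d = {'a': 2}
After line 2 (setdefault adds 'b'=173): d = {'a': 2, 'b': 173}
After line 3 (setdefault 'a' no-op, already exists): d = {'a': 2, 'b': 173}
After line 4 (get('d', 3) returns default since 'd' not in d): d = {'a': 2, 'b': 173, 'c': 3}

{'a': 2, 'b': 173, 'c': 3}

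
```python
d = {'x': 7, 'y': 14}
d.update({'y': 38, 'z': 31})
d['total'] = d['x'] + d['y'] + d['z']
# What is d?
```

After line 1: d = {'x': 7, 'y': 14}
After line 2 (y overwritten, z added): d = {'x': 7, 'y': 38, 'z': 31}
After line 3 (total = 7 + 38 + 31 = 76): d = {'x': 7, 'y': 38, 'z': 31, 'total': 76}

{'x': 7, 'y': 38, 'z': 31, 'total': 76}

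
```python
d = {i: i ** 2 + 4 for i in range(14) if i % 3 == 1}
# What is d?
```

{1: 5, 4: 20, 7: 53, 10: 104, 13: 173}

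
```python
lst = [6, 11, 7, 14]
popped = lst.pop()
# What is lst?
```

[6, 11, 7]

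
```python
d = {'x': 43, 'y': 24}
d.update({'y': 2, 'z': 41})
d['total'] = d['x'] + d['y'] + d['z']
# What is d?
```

After line 1: d = {'x': 43, 'y': 24}
After line 2 (y overwritten, z added): d = {'x': 43, 'y': 2, 'z': 41}
After line 3 (total = 43 + 2 + 41 = 86): d = {'x': 43, 'y': 2, 'z': 41, 'total': 86}

{'x': 43, 'y': 2, 'z': 41, 'total': 86}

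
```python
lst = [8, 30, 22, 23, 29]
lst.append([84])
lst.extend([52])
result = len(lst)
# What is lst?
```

After line 1: lst = [8, 30, 22, 23, 29]
After line 2 (append adds [84] as single element): lst = [8, 30, 22, 23, 29, [84]]
After line 3 (extend unpacks [52], adds 52): lst = [8, 30, 22, 23, 29, [84], 52]
After line 4: result = len(lst) = 7

[8, 30, 22, 23, 29, [84], 52]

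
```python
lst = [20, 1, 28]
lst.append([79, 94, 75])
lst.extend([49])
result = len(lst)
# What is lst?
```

After line 1: lst = [20, 1, 28]
After line 2 (append adds [79, 94, 75] as single element): lst = [20, 1, 28, [79, 94, 75]]
After line 3 (extend unpacks [49], adds 49): lst = [20, 1, 28, [79, 94, 75], 49]
After line 4: result = len(lst) = 5

[20, 1, 28, [79, 94, 75], 49]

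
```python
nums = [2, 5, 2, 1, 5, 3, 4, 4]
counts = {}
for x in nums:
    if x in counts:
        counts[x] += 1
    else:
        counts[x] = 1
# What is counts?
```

Initial: counts = {}, nums = [2, 5, 2, 1, 5, 3, 4, 4]
See 2: counts = {2: 1}
See 5: counts = {2: 1, 5: 1}
See 2: counts = {2: 2, 5: 1}
See 1: counts = {2: 2, 5: 1, 1: 1}
See 5: counts = {2: 2, 5: 2, 1: 1}
See 3: counts = {2: 2, 5: 2, 1: 1, 3: 1}
See 4: counts = {2: 2, 5: 2, 1: 1, 3: 1, 4: 1}
See 4: counts = {2: 2, 5: 2, 1: 1, 3: 1, 4: 2}

{2: 2, 5: 2, 1: 1, 3: 1, 4: 2}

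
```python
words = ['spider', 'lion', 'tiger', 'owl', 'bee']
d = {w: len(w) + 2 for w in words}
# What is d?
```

{'spider': 8, 'lion': 6, 'tiger': 7, 'owl': 5, 'bee': 5}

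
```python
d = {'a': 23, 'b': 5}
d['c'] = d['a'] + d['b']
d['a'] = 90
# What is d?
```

After line 1: d = {'a': 23, 'b': 5}
After line 2 (d['c'] = 23 + 5): d = {'a': 23, 'b': 5, 'c': 28}
After line 3: d = {'a': 90, 'b': 5, 'c': 28}

{'a': 90, 'b': 5, 'c': 28}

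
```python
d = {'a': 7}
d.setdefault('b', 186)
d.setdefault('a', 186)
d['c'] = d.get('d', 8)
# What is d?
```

After line 1: d = {'a': 7}
After line 2 (setdefault adds 'b'=186): d = {'a': 7, 'b': 186}
After line 3 (setdefault 'a' no-op, already exists): d = {'a': 7, 'b': 186}
After line 4 (get('d', 8) returns default since 'd' not in d): d = {'a': 7, 'b': 186, 'c': 8}

{'a': 7, 'b': 186, 'c': 8}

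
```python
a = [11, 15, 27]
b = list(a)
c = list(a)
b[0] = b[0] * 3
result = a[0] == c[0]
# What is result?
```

After line 1: a = [11, 15, 27]
After line 2 (b = list(a), copy): a = [11, 15, 27], b = [11, 15, 27]
After line 3 (c = list(a) is a copy, new object): c = [11, 15, 27]
After line 4 (b[0] = 11 * 3 = 33; only b mutates (copy)): a = [11, 15, 27], b = [33, 15, 27], c = [11, 15, 27]
After line 5 (a[0] = 11, c[0] = 11; result = True)

True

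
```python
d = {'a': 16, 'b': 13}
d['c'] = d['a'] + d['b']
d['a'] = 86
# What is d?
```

After line 1: d = {'a': 16, 'b': 13}
After line 2 (d['c'] = 16 + 13): d = {'a': 16, 'b': 13, 'c': 29}
After line 3: d = {'a': 86, 'b': 13, 'c': 29}

{'a': 86, 'b': 13, 'c': 29}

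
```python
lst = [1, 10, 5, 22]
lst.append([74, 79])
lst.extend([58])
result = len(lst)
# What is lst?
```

After line 1: lst = [1, 10, 5, 22]
After line 2 (append adds [74, 79] as single element): lst = [1, 10, 5, 22, [74, 79]]
After line 3 (extend unpacks [58], adds 58): lst = [1, 10, 5, 22, [74, 79], 58]
After line 4: result = len(lst) = 6

[1, 10, 5, 22, [74, 79], 58]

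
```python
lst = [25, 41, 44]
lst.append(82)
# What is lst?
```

[25, 41, 44, 82]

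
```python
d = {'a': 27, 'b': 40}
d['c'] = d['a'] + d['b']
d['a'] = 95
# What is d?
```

After line 1: d = {'a': 27, 'b': 40}
After line 2 (d['c'] = 27 + 40): d = {'a': 27, 'b': 40, 'c': 67}
After line 3: d = {'a': 95, 'b': 40, 'c': 67}

{'a': 95, 'b': 40, 'c': 67}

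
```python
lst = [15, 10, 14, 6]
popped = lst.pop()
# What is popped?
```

6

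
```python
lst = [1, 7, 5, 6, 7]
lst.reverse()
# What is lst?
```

[7, 6, 5, 7, 1]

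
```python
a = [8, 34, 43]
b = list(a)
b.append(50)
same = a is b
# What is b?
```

After line 1: a = [8, 34, 43]
After line 2 (b = list(a) is a shallow copy, new object): a = [8, 34, 43], b = [8, 34, 43]
After line 3 (append only mutates b): a = [8, 34, 43], b = [8, 34, 43, 50]
After line 4 (same = a is b; different objects -> False): same = False

[8, 34, 43, 50]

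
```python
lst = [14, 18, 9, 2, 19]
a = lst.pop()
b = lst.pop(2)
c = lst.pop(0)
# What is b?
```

After line 1: lst = [14, 18, 9, 2, 19]
After line 2 (pop() -> a = 19): lst = [14, 18, 9, 2]
After line 3 (pop(2) -> b = 9): lst = [14, 18, 2]
After line 4 (pop(0) -> c = 14): lst = [18, 2]

9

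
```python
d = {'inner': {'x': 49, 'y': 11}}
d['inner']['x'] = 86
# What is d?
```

After line 1: d = {'inner': {'x': 49, 'y': 11}}
After line 2 (inner x overwritten): d = {'inner': {'x': 86, 'y': 11}}

{'inner': {'x': 86, 'y': 11}}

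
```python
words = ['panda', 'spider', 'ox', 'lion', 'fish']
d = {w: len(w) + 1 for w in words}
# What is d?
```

{'panda': 6, 'spider': 7, 'ox': 3, 'lion': 5, 'fish': 5}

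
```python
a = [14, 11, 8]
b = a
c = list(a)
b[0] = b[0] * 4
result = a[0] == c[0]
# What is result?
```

After line 1: a = [14, 11, 8]
After line 2 (b = a, alias): a = [14, 11, 8], b = [14, 11, 8]
After line 3 (c = list(a) is a copy, new object): c = [14, 11, 8]
After line 4 (b[0] = 14 * 4 = 56; mutates shared a/b): a = b = [56, 11, 8], c = [14, 11, 8]
After line 5 (a[0] = 56, c[0] = 14; result = False)

False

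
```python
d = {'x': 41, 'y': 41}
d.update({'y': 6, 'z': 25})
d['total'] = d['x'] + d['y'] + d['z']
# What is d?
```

After line 1: d = {'x': 41, 'y': 41}
After line 2 (y overwritten, z added): d = {'x': 41, 'y': 6, 'z': 25}
After line 3 (total = 41 + 6 + 25 = 72): d = {'x': 41, 'y': 6, 'z': 25, 'total': 72}

{'x': 41, 'y': 6, 'z': 25, 'total': 72}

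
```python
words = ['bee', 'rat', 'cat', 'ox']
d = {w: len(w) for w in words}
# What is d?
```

{'bee': 3, 'rat': 3, 'cat': 3, 'ox': 2}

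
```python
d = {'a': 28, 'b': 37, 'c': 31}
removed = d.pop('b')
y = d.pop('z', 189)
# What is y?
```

After line 1: d = {'a': 28, 'b': 37, 'c': 31}
After line 2 (pop 'b' returns 37): d = {'a': 28, 'c': 31}, removed = 37
After line 3 (pop 'z' missing, returns default 189): d = {'a': 28, 'c': 31}, y = 189

189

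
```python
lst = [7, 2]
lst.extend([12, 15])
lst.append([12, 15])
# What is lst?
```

After line 1: lst = [7, 2]
After line 2 (extend unpacks [12, 15]): lst = [7, 2, 12, 15]
After line 3 (append adds [12, 15] as single element): lst = [7, 2, 12, 15, [12, 15]]

[7, 2, 12, 15, [12, 15]]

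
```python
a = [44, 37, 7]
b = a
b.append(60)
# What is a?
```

After line 1: a = [44, 37, 7]
After line 2 (b = a is an alias, same object): a = [44, 37, 7], b = [44, 37, 7]
After line 3 (b.append mutates the shared list): a = [44, 37, 7, 60], b = [44, 37, 7, 60]

[44, 37, 7, 60]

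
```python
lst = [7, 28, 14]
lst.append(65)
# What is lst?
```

[7, 28, 14, 65]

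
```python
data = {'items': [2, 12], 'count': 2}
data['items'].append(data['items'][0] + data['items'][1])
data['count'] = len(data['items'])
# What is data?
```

After line 1: data = {'items': [2, 12], 'count': 2}
After line 2 (append 2 + 12 = 14): data = {'items': [2, 12, 14], 'count': 2}
After line 3 (count = len(items) = 3): data = {'items': [2, 12, 14], 'count': 3}

{'items': [2, 12, 14], 'count': 3}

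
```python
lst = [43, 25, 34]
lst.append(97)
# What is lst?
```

[43, 25, 34, 97]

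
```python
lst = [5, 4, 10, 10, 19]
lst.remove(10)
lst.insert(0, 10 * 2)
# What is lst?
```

After line 1: lst = [5, 4, 10, 10, 19]
After line 2 (remove first 10): lst = [5, 4, 10, 19]
After line 3 (insert 20 at index 0): lst = [20, 5, 4, 10, 19]

[20, 5, 4, 10, 19]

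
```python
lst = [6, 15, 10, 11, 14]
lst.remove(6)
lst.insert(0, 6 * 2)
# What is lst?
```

After line 1: lst = [6, 15, 10, 11, 14]
After line 2 (remove first 6): lst = [15, 10, 11, 14]
After line 3 (insert 12 at index 0): lst = [12, 15, 10, 11, 14]

[12, 15, 10, 11, 14]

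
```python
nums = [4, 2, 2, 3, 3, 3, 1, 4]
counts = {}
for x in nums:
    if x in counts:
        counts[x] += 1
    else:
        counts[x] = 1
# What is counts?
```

Initial: counts = {}, nums = [4, 2, 2, 3, 3, 3, 1, 4]
See 4: counts = {4: 1}
See 2: counts = {4: 1, 2: 1}
See 2: counts = {4: 1, 2: 2}
See 3: counts = {4: 1, 2: 2, 3: 1}
See 3: counts = {4: 1, 2: 2, 3: 2}
See 3: counts = {4: 1, 2: 2, 3: 3}
See 1: counts = {4: 1, 2: 2, 3: 3, 1: 1}
See 4: counts = {4: 2, 2: 2, 3: 3, 1: 1}

{4: 2, 2: 2, 3: 3, 1: 1}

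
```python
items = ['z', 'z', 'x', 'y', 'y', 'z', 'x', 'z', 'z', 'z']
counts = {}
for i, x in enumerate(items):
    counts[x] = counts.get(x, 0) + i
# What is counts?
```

Initial: counts = {}, items = ['z', 'z', 'x', 'y', 'y', 'z', 'x', 'z', 'z', 'z']
i=0, x='z': counts = {'z': 0}
i=1, x='z': counts = {'z': 1}
i=2, x='x': counts = {'z': 1, 'x': 2}
i=3, x='y': counts = {'z': 1, 'x': 2, 'y': 3}
i=4, x='y': counts = {'z': 1, 'x': 2, 'y': 7}
i=5, x='z': counts = {'z': 6, 'x': 2, 'y': 7}
i=6, x='x': counts = {'z': 6, 'x': 8, 'y': 7}
i=7, x='z': counts = {'z': 13, 'x': 8, 'y': 7}
i=8, x='z': counts = {'z': 21, 'x': 8, 'y': 7}
i=9, x='z': counts = {'z': 30, 'x': 8, 'y': 7}

{'z': 30, 'x': 8, 'y': 7}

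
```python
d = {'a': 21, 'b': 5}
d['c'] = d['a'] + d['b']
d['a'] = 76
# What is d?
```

After line 1: d = {'a': 21, 'b': 5}
After line 2 (d['c'] = 21 + 5): d = {'a': 21, 'b': 5, 'c': 26}
After line 3: d = {'a': 76, 'b': 5, 'c': 26}

{'a': 76, 'b': 5, 'c': 26}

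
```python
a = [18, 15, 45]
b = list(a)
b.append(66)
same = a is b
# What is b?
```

After line 1: a = [18, 15, 45]
After line 2 (b = list(a) is a shallow copy, new object): a = [18, 15, 45], b = [18, 15, 45]
After line 3 (append only mutates b): a = [18, 15, 45], b = [18, 15, 45, 66]
After line 4 (same = a is b; different objects -> False): same = False

[18, 15, 45, 66]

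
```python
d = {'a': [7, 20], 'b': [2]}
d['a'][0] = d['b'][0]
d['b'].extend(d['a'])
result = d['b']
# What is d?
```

After line 1: d = {'a': [7, 20], 'b': [2]}
After line 2 (a[0] = b[0] = 2): d = {'a': [2, 20], 'b': [2]}
After line 3 (b.extend(a) appends [2, 20]): d = {'a': [2, 20], 'b': [2, 2, 20]}
After line 4: result = d['b'] = [2, 2, 20]

{'a': [2, 20], 'b': [2, 2, 20]}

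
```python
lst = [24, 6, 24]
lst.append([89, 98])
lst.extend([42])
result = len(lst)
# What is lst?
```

After line 1: lst = [24, 6, 24]
After line 2 (append adds [89, 98] as single element): lst = [24, 6, 24, [89, 98]]
After line 3 (extend unpacks [42], adds 42): lst = [24, 6, 24, [89, 98], 42]
After line 4: result = len(lst) = 5

[24, 6, 24, [89, 98], 42]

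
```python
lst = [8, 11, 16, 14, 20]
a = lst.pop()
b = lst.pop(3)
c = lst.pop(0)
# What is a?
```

After line 1: lst = [8, 11, 16, 14, 20]
After line 2 (pop() -> a = 20): lst = [8, 11, 16, 14]
After line 3 (pop(3) -> b = 14): lst = [8, 11, 16]
After line 4 (pop(0) -> c = 8): lst = [11, 16]

20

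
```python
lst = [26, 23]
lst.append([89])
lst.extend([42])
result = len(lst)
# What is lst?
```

After line 1: lst = [26, 23]
After line 2 (append adds [89] as single element): lst = [26, 23, [89]]
After line 3 (extend unpacks [42], adds 42): lst = [26, 23, [89], 42]
After line 4: result = len(lst) = 4

[26, 23, [89], 42]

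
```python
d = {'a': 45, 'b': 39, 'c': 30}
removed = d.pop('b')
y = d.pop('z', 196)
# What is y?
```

After line 1: d = {'a': 45, 'b': 39, 'c': 30}
After line 2 (pop 'b' returns 39): d = {'a': 45, 'c': 30}, removed = 39
After line 3 (pop 'z' missing, returns default 196): d = {'a': 45, 'c': 30}, y = 196

196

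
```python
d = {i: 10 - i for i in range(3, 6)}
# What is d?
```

{3: 7, 4: 6, 5: 5}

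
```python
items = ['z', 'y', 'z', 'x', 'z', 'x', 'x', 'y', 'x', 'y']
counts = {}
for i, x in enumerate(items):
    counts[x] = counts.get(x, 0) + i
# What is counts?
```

Initial: counts = {}, items = ['z', 'y', 'z', 'x', 'z', 'x', 'x', 'y', 'x', 'y']
i=0, x='z': counts = {'z': 0}
i=1, x='y': counts = {'z': 0, 'y': 1}
i=2, x='z': counts = {'z': 2, 'y': 1}
i=3, x='x': counts = {'z': 2, 'y': 1, 'x': 3}
i=4, x='z': counts = {'z': 6, 'y': 1, 'x': 3}
i=5, x='x': counts = {'z': 6, 'y': 1, 'x': 8}
i=6, x='x': counts = {'z': 6, 'y': 1, 'x': 14}
i=7, x='y': counts = {'z': 6, 'y': 8, 'x': 14}
i=8, x='x': counts = {'z': 6, 'y': 8, 'x': 22}
i=9, x='y': counts = {'z': 6, 'y': 17, 'x': 22}

{'z': 6, 'y': 17, 'x': 22}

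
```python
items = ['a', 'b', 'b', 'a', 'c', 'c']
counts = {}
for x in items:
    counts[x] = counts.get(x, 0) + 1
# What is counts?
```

Initial: counts = {}, items = ['a', 'b', 'b', 'a', 'c', 'c']
See 'a': counts = {'a': 1}
See 'b': counts = {'a': 1, 'b': 1}
See 'b': counts = {'a': 1, 'b': 2}
See 'a': counts = {'a': 2, 'b': 2}
See 'c': counts = {'a': 2, 'b': 2, 'c': 1}
See 'c': counts = {'a': 2, 'b': 2, 'c': 2}

{'a': 2, 'b': 2, 'c': 2}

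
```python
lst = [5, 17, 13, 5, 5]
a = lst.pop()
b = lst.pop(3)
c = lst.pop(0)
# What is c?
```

After line 1: lst = [5, 17, 13, 5, 5]
After line 2 (pop() -> a = 5): lst = [5, 17, 13, 5]
After line 3 (pop(3) -> b = 5): lst = [5, 17, 13]
After line 4 (pop(0) -> c = 5): lst = [17, 13]

5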